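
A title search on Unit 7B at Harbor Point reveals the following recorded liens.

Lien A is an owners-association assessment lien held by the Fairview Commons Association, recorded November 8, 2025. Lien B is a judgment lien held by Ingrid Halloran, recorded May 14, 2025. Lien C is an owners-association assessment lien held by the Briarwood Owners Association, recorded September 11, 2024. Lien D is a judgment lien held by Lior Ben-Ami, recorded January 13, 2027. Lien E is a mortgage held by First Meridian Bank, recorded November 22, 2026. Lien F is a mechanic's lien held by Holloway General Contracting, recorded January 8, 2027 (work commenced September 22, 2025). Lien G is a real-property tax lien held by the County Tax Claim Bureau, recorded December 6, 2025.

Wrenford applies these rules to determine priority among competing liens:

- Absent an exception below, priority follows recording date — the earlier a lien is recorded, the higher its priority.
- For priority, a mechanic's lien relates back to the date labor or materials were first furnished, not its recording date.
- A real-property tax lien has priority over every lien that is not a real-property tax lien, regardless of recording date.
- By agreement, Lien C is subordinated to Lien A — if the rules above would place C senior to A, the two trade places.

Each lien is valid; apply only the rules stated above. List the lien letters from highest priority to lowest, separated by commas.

Adjusting effective dates: F's effective date is September 22, 2025, when work began.
G, as a real-property tax lien, has superpriority and ranks first.
Remaining liens by effective date: C (September 11, 2024), B (May 14, 2025), F (September 22, 2025), A (November 8, 2025), E (November 22, 2026), D (January 13, 2027).
C is senior to A before the subordination, so the two trade places.

G, A, B, F, C, E, D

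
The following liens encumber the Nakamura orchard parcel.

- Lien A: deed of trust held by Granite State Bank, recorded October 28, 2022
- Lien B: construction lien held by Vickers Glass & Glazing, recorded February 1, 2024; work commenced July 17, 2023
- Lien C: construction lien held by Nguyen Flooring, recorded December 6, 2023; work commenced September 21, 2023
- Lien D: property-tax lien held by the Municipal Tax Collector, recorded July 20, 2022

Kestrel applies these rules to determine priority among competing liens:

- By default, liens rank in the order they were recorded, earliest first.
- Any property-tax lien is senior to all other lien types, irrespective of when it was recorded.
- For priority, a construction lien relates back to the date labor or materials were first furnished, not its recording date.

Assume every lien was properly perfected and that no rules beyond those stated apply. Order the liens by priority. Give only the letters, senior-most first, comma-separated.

D, A, B, C

Effective dates after the stated exceptions: B relates back to July 17, 2023 (work commenced); C is treated as recorded September 21, 2023, the work-commencement date.
D, as a property-tax lien, has superpriority and ranks first.
Among the remaining liens, by effective date: A (October 28, 2022), B (July 17, 2023), C (September 21, 2023).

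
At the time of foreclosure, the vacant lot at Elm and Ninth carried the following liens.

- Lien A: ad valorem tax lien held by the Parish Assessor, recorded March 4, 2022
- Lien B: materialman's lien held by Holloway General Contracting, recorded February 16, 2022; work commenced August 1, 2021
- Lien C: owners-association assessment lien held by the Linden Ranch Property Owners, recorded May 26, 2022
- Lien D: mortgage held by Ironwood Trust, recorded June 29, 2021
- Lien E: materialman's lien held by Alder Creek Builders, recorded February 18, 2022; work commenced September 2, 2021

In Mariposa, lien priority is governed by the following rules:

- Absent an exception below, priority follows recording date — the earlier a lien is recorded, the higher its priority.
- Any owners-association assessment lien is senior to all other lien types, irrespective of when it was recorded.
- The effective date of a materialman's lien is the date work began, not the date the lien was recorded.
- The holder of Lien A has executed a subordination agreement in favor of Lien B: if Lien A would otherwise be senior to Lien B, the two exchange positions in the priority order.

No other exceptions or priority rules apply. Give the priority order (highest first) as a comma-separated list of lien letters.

First, effective dates: B's effective date is August 1, 2021, when work began; E's effective date is September 2, 2021, when work began.
C is an owners-association assessment lien, so it outranks all other liens regardless of date.
Among the remaining liens, by effective date: D (June 29, 2021), B (August 1, 2021), E (September 2, 2021), A (March 4, 2022).
Since A is not senior to B, the subordination leaves the order unchanged.

C, D, B, E, A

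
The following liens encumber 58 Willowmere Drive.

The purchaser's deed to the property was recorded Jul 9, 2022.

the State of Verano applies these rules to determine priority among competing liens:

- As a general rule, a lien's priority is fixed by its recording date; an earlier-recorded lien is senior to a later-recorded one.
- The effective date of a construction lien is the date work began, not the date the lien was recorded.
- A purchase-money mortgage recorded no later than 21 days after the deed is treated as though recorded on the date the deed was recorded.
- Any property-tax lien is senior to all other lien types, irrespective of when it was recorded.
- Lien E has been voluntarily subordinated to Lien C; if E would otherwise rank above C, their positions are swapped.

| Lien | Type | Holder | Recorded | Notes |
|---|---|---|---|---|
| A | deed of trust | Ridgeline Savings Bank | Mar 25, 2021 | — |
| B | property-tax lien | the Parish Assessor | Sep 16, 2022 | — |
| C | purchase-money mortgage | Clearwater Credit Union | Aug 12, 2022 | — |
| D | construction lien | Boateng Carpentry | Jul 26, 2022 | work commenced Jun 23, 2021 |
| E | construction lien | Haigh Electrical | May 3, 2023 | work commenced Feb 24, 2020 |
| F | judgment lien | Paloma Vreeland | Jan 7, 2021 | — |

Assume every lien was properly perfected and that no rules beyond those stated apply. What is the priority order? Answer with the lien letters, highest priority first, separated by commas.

B, C, F, A, D, E

Effective dates: C was recorded 34 days after the deed, outside the 21-day window, so it keeps its recording date; D is treated as recorded Jun 23, 2021, the work-commencement date; E relates back to Feb 24, 2020 (work commenced).
As a property-tax lien, B is senior to every other lien.
Remaining liens by effective date: E (Feb 24, 2020), F (Jan 7, 2021), A (Mar 25, 2021), D (Jun 23, 2021), C (Aug 12, 2022).
E would otherwise be senior to C, so under the subordination agreement E and C exchange positions.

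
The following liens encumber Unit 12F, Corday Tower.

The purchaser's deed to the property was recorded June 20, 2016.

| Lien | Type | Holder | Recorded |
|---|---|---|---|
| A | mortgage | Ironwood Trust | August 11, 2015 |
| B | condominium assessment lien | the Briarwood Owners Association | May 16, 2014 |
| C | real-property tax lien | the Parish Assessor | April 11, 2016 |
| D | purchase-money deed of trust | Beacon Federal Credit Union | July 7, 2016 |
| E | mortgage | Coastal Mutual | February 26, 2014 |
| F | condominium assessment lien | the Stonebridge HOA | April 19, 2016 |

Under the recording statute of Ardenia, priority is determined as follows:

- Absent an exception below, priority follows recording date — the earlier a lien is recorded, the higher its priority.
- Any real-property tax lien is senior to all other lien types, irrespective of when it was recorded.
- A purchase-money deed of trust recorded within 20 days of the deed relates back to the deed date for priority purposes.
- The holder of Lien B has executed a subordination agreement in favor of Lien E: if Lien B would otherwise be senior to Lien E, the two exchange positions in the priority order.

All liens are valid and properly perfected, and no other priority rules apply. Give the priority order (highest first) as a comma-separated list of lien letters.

Effective dates: D was recorded within the 20-day window, so its effective date is the deed date June 20, 2016.
C, as a real-property tax lien, has superpriority and ranks first.
The other liens, earliest effective date first: E (February 26, 2014), B (May 16, 2014), A (August 11, 2015), F (April 19, 2016), D (June 20, 2016).
Since B is not senior to E, the subordination leaves the order unchanged.

C, E, B, A, F, D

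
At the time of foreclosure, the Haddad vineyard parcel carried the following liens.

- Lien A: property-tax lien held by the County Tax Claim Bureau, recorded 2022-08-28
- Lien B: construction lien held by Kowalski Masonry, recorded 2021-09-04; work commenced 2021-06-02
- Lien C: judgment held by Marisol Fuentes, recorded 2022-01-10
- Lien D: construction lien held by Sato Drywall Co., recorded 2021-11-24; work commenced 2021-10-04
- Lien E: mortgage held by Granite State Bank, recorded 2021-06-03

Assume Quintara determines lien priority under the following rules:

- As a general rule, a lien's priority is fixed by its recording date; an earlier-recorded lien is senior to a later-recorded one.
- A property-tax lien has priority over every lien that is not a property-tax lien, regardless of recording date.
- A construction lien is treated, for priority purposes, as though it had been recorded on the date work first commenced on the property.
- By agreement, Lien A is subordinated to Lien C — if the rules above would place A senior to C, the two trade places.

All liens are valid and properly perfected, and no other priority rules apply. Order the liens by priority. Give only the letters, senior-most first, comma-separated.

Adjusting effective dates: B is treated as recorded 2021-06-02, the work-commencement date; D relates back to 2021-10-04 (work commenced).
A is a property-tax lien and takes priority over every other lien.
Among the remaining liens, by effective date: B (2021-06-02), E (2021-06-03), D (2021-10-04), C (2022-01-10).
A would otherwise be senior to C, so under the subordination agreement A and C exchange positions.

C, B, E, D, A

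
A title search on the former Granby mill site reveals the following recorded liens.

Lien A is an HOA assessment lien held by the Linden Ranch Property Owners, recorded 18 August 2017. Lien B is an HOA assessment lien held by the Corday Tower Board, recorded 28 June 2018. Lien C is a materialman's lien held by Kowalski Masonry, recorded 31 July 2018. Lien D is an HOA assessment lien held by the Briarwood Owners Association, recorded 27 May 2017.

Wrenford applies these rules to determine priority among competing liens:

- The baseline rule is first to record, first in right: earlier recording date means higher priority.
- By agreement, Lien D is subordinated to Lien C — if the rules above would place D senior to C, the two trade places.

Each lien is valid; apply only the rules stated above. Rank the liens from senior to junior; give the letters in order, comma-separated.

By effective date, earliest first: D (27 May 2017), A (18 August 2017), B (28 June 2018), C (31 July 2018).
Because D would otherwise rank above C, the subordination swaps them.

C, A, B, D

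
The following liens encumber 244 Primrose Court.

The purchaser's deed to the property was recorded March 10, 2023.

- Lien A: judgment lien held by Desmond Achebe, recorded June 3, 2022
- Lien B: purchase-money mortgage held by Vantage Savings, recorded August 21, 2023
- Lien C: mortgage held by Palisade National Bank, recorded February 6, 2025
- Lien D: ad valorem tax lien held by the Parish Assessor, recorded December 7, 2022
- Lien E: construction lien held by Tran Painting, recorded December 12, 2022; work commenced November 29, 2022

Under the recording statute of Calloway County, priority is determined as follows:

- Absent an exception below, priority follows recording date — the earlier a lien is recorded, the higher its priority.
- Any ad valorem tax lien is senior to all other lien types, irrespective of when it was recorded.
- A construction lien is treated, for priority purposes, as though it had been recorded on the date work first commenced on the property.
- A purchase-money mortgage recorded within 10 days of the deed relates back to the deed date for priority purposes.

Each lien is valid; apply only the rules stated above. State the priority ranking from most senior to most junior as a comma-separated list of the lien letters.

D, A, E, B, C

Effective dates: B was recorded 164 days after the deed — beyond 10 days — so no relation-back applies; E is treated as recorded November 29, 2022, the work-commencement date.
D is an ad valorem tax lien, so it outranks all other liens regardless of date.
Among the remaining liens, by effective date: A (June 3, 2022), E (November 29, 2022), B (August 21, 2023), C (February 6, 2025).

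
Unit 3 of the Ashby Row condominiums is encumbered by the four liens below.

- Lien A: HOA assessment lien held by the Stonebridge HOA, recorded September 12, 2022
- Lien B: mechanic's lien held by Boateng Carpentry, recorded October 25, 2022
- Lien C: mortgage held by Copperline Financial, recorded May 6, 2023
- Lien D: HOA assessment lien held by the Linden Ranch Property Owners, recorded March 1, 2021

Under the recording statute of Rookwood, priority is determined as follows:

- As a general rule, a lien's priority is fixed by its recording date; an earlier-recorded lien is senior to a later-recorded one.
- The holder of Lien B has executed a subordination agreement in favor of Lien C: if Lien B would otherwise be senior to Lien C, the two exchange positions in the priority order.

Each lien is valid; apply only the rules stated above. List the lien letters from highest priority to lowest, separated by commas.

D, A, C, B

Ordering by effective date: D (March 1, 2021), A (September 12, 2022), B (October 25, 2022), C (May 6, 2023).
Because B would otherwise rank above C, the subordination swaps them.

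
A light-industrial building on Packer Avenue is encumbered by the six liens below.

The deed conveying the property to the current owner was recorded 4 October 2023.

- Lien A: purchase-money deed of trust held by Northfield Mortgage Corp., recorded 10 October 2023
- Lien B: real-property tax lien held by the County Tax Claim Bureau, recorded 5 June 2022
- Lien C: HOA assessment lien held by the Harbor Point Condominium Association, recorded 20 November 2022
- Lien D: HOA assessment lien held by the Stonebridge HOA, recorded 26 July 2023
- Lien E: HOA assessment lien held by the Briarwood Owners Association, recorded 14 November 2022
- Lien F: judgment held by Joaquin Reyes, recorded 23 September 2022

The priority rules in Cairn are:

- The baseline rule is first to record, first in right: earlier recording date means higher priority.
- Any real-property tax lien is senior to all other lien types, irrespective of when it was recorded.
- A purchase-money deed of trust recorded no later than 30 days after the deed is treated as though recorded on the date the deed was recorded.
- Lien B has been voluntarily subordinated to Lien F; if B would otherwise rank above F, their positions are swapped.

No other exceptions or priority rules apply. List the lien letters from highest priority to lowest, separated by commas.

Effective dates: A's effective date is the deed date, 4 October 2023.
B is a real-property tax lien and takes priority over every other lien.
Remaining liens by effective date: F (23 September 2022), E (14 November 2022), C (20 November 2022), D (26 July 2023), A (4 October 2023).
B is senior to F before the subordination, so the two trade places.

F, B, E, C, D, A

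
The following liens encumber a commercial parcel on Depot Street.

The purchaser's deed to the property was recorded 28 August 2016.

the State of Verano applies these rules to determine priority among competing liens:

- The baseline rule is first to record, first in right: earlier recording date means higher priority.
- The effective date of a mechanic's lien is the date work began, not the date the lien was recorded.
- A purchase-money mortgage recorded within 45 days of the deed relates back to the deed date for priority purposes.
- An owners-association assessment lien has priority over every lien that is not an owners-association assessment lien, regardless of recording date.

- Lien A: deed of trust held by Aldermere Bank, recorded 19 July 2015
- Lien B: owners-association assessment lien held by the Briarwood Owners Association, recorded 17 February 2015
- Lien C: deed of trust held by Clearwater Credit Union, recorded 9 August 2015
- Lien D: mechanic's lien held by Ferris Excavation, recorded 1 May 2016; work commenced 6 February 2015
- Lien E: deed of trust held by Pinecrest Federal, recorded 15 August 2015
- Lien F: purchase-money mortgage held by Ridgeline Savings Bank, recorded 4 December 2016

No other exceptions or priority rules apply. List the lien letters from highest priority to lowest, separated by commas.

First, effective dates: D relates back to 6 February 2015 (work commenced); F was recorded 98 days after the deed — beyond 45 days — so no relation-back applies.
B is an owners-association assessment lien and takes priority over every other lien.
Among the remaining liens, by effective date: D (6 February 2015), A (19 July 2015), C (9 August 2015), E (15 August 2015), F (4 December 2016).

B, D, A, C, E, F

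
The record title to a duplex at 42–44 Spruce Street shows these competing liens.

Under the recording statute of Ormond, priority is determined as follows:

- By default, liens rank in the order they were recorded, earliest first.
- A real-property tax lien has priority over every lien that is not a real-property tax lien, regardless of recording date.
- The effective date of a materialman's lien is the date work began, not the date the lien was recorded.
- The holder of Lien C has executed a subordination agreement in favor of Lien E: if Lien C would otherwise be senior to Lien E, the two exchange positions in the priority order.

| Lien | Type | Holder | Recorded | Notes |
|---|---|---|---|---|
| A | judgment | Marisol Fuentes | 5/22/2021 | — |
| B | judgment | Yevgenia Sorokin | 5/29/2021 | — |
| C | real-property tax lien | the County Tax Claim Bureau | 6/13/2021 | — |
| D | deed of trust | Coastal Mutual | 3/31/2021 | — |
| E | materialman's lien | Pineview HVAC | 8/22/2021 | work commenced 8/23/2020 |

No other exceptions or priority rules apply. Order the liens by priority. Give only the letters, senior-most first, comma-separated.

E, C, D, A, B

Effective dates after the stated exceptions: E's effective date is 8/23/2020, when work began.
As a real-property tax lien, C is senior to every other lien.
Among the remaining liens, by effective date: E (8/23/2020), D (3/31/2021), A (5/22/2021), B (5/29/2021).
C would otherwise be senior to E, so under the subordination agreement C and E exchange positions.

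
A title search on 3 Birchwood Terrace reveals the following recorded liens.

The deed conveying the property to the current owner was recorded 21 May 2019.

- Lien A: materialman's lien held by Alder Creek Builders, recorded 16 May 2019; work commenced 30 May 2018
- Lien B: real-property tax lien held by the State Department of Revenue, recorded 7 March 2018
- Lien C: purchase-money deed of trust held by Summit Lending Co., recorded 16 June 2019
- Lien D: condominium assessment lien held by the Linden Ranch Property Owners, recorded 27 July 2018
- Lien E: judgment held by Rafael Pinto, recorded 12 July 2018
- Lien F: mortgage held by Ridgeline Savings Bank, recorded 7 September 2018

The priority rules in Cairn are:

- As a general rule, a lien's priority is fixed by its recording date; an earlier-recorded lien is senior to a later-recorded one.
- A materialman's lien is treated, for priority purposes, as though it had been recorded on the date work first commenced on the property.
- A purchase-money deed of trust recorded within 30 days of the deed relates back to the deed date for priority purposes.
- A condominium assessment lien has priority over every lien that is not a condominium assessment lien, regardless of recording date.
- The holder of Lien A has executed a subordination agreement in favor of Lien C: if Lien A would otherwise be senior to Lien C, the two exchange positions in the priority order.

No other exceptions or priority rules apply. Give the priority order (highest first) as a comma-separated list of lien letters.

D, B, C, E, F, A

First, effective dates: A relates back to 30 May 2018 (work commenced); C was recorded within the 30-day window, so its effective date is the deed date 21 May 2019.
As a condominium assessment lien, D is senior to every other lien.
The other liens, earliest effective date first: B (7 March 2018), A (30 May 2018), E (12 July 2018), F (7 September 2018), C (21 May 2019).
The subordination applies — A was senior to C — so A and C swap.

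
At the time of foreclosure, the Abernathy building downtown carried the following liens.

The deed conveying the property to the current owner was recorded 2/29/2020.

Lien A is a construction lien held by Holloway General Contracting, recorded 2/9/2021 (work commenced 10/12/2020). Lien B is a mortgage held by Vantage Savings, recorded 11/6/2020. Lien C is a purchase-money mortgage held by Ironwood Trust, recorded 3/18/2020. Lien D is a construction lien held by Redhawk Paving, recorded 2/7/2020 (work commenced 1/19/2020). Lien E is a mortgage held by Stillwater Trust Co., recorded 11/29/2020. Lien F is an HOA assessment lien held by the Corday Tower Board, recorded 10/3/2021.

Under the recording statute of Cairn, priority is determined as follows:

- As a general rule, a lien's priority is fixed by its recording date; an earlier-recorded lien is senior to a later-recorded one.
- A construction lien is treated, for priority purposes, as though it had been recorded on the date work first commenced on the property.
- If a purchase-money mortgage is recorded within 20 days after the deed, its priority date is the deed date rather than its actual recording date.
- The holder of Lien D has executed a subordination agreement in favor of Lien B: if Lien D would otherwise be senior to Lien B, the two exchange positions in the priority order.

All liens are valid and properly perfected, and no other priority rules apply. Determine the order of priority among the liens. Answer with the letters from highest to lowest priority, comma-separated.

B, C, A, D, E, F

Adjusting effective dates: A is treated as recorded 10/12/2020, the work-commencement date; C relates back to the deed date 2/29/2020; D relates back to 1/19/2020 (work commenced).
Sorted by effective date: D (1/19/2020), C (2/29/2020), A (10/12/2020), B (11/6/2020), E (11/29/2020), F (10/3/2021).
D would otherwise be senior to B, so under the subordination agreement D and B exchange positions.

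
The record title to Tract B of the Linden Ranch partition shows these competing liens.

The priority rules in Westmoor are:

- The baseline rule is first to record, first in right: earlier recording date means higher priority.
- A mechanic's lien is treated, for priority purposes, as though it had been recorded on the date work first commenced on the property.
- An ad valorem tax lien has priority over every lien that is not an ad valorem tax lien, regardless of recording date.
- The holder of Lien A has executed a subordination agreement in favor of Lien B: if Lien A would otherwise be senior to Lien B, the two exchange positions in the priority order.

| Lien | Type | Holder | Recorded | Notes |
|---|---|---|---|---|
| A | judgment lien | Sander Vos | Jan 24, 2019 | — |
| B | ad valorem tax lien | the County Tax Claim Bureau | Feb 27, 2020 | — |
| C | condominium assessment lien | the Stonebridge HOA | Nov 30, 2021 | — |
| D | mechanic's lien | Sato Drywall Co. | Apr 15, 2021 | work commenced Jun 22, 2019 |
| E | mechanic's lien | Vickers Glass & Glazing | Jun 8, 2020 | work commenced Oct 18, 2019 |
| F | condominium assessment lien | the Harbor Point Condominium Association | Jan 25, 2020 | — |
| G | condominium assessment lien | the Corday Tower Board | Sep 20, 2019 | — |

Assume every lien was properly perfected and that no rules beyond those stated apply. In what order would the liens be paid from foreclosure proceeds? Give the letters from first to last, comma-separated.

Adjusting effective dates: D's effective date is Jun 22, 2019, when work began; E relates back to Oct 18, 2019 (work commenced).
As an ad valorem tax lien, B is senior to every other lien.
Remaining liens by effective date: A (Jan 24, 2019), D (Jun 22, 2019), G (Sep 20, 2019), E (Oct 18, 2019), F (Jan 25, 2020), C (Nov 30, 2021).
A is already junior to B, so the subordination agreement changes nothing.

B, A, D, G, E, F, C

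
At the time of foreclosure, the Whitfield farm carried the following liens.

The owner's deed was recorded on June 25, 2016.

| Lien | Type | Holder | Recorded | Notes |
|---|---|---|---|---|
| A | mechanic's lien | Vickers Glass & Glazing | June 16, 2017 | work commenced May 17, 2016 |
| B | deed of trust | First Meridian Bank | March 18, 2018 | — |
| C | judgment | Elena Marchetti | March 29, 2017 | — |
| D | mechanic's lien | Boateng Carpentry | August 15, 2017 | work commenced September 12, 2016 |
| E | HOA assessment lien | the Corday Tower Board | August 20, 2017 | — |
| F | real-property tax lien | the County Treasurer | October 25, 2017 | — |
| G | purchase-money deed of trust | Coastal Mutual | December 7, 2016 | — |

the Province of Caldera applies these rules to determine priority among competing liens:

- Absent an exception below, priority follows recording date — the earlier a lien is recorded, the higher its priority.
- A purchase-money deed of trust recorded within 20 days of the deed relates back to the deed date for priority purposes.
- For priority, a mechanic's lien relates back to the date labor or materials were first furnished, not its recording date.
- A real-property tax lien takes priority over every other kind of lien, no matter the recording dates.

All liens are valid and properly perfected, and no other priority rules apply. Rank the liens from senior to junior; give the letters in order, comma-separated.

Effective dates after the stated exceptions: A is treated as recorded May 17, 2016, the work-commencement date; D relates back to September 12, 2016 (work commenced); G was recorded 165 days after the deed, outside the 20-day window, so it keeps its recording date.
F is a real-property tax lien and takes priority over every other lien.
Among the remaining liens, by effective date: A (May 17, 2016), D (September 12, 2016), G (December 7, 2016), C (March 29, 2017), E (August 20, 2017), B (March 18, 2018).

F, A, D, G, C, E, B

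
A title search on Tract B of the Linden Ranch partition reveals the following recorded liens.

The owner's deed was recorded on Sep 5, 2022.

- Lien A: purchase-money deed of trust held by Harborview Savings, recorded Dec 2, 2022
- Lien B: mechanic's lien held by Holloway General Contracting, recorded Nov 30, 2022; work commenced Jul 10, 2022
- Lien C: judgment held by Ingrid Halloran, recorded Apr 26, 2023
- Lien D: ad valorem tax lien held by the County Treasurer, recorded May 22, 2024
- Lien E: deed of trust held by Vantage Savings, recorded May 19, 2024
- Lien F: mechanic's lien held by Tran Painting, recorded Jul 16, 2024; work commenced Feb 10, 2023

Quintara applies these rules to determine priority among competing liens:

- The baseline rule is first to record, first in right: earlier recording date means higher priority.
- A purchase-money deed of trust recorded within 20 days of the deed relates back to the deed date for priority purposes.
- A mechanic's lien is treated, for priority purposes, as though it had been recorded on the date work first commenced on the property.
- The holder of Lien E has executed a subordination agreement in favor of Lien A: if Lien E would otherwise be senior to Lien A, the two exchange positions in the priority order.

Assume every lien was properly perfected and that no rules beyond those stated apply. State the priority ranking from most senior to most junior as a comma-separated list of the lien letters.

Effective dates after the stated exceptions: A missed the 20-day window (88 days after the deed), so its recording date stands; B relates back to Jul 10, 2022 (work commenced); F's effective date is Feb 10, 2023, when work began.
Sorted by effective date: B (Jul 10, 2022), A (Dec 2, 2022), F (Feb 10, 2023), C (Apr 26, 2023), E (May 19, 2024), D (May 22, 2024).
E already ranks below A; the subordination has no effect.

B, A, F, C, E, D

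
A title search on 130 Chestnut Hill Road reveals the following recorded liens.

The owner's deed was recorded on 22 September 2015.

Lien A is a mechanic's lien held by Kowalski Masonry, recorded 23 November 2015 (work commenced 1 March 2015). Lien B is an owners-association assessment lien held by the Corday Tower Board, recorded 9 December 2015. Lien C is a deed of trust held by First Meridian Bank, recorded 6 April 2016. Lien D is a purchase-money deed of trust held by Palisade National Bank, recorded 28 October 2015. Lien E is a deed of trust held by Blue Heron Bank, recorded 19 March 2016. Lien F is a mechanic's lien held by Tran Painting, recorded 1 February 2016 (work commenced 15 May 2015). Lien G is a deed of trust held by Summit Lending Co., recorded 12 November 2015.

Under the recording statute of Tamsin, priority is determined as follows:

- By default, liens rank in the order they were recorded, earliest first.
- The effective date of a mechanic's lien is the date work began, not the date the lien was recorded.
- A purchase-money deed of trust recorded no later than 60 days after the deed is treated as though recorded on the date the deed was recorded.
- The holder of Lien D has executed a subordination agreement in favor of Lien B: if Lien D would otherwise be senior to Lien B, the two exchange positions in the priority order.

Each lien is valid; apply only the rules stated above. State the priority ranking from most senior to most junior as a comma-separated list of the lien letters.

Effective dates: A's effective date is 1 March 2015, when work began; D relates back to the deed date 22 September 2015; F's effective date is 15 May 2015, when work began.
By effective date, earliest first: A (1 March 2015), F (15 May 2015), D (22 September 2015), G (12 November 2015), B (9 December 2015), E (19 March 2016), C (6 April 2016).
D is senior to B before the subordination, so the two trade places.

A, F, B, G, D, E, C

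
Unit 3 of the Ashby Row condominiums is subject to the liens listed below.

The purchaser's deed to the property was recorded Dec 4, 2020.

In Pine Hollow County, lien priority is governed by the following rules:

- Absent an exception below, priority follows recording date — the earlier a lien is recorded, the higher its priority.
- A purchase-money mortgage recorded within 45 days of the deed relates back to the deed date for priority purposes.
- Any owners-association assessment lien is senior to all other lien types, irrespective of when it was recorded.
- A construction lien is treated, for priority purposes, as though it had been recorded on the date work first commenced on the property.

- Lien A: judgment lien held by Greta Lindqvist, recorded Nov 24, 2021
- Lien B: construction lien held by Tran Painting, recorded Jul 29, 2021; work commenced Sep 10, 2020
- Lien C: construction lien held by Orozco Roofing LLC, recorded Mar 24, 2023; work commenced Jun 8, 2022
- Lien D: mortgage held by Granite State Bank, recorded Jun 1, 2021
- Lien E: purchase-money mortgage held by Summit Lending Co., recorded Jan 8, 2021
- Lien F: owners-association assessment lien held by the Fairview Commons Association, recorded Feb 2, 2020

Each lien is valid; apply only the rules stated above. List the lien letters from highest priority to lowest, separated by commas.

Effective dates: B is treated as recorded Sep 10, 2020, the work-commencement date; C's effective date is Jun 8, 2022, when work began; E relates back to the deed date Dec 4, 2020.
F, as an owners-association assessment lien, has superpriority and ranks first.
The other liens, earliest effective date first: B (Sep 10, 2020), E (Dec 4, 2020), D (Jun 1, 2021), A (Nov 24, 2021), C (Jun 8, 2022).

F, B, E, D, A, C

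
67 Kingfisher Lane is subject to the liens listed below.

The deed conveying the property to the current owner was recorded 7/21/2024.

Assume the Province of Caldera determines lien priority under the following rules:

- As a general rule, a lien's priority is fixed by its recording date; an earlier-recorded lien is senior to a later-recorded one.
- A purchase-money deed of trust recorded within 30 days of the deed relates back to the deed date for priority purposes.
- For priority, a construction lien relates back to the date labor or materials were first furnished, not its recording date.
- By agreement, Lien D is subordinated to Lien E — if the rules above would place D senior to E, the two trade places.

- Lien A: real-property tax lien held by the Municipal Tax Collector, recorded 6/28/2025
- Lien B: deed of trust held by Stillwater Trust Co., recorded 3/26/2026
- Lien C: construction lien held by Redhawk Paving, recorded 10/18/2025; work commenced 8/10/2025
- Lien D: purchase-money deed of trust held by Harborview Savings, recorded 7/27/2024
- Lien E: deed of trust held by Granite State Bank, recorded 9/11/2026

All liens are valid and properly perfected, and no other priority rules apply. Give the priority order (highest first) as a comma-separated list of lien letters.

First, effective dates: C's effective date is 8/10/2025, when work began; D's effective date is the deed date, 7/21/2024.
By effective date, earliest first: D (7/21/2024), A (6/28/2025), C (8/10/2025), B (3/26/2026), E (9/11/2026).
The subordination applies — D was senior to E — so D and E swap.

E, A, C, B, D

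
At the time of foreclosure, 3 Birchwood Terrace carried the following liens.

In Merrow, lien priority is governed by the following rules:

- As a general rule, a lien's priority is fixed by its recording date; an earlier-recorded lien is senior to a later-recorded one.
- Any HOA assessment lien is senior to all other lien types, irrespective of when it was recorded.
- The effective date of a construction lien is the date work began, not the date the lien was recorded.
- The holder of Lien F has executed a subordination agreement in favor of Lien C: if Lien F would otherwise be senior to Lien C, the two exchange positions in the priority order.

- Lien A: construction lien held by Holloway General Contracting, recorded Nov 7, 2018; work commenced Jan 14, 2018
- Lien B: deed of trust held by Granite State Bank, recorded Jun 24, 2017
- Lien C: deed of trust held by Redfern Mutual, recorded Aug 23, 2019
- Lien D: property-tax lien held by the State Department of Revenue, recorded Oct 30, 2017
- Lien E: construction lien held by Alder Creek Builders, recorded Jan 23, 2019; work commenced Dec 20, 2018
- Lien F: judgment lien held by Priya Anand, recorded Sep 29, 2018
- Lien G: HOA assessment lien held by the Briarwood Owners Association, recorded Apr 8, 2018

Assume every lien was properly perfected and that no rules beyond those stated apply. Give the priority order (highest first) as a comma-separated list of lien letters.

Adjusting effective dates: A's effective date is Jan 14, 2018, when work began; E is treated as recorded Dec 20, 2018, the work-commencement date.
G, as an HOA assessment lien, has superpriority and ranks first.
Remaining liens by effective date: B (Jun 24, 2017), D (Oct 30, 2017), A (Jan 14, 2018), F (Sep 29, 2018), E (Dec 20, 2018), C (Aug 23, 2019).
F would otherwise be senior to C, so under the subordination agreement F and C exchange positions.

G, B, D, A, C, E, F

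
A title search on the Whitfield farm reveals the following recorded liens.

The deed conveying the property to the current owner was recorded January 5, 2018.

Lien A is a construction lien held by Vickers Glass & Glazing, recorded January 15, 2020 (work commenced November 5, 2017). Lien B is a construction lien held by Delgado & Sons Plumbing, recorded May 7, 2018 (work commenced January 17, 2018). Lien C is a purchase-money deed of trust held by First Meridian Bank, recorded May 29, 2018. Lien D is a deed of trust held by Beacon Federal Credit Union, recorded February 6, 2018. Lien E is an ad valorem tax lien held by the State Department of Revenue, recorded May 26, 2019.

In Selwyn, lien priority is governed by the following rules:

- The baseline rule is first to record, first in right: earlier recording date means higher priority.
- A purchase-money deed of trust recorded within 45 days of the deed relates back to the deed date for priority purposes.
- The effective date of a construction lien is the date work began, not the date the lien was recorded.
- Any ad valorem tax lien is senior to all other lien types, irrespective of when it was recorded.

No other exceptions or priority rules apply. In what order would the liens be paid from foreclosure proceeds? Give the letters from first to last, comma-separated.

E, A, B, D, C

Effective dates: A is treated as recorded November 5, 2017, the work-commencement date; B's effective date is January 17, 2018, when work began; C missed the 45-day window (144 days after the deed), so its recording date stands.
E, as an ad valorem tax lien, has superpriority and ranks first.
Ordering the rest by effective date: A (November 5, 2017), B (January 17, 2018), D (February 6, 2018), C (May 29, 2018).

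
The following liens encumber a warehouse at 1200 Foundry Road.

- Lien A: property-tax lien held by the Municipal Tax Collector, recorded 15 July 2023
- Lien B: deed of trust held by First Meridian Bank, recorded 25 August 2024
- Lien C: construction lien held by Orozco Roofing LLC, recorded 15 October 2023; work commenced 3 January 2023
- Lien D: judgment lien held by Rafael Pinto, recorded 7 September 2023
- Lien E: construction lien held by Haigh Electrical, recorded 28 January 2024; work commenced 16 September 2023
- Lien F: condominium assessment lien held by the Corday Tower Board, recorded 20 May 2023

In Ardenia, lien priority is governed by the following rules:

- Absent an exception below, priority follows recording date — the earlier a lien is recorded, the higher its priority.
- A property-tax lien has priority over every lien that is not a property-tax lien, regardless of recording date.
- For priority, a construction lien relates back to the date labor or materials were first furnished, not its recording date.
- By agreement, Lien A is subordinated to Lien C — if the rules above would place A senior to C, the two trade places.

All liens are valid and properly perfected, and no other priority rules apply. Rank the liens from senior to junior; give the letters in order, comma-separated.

Adjusting effective dates: C is treated as recorded 3 January 2023, the work-commencement date; E relates back to 16 September 2023 (work commenced).
A is a property-tax lien, so it outranks all other liens regardless of date.
Among the remaining liens, by effective date: C (3 January 2023), F (20 May 2023), D (7 September 2023), E (16 September 2023), B (25 August 2024).
A is senior to C before the subordination, so the two trade places.

C, A, F, D, E, B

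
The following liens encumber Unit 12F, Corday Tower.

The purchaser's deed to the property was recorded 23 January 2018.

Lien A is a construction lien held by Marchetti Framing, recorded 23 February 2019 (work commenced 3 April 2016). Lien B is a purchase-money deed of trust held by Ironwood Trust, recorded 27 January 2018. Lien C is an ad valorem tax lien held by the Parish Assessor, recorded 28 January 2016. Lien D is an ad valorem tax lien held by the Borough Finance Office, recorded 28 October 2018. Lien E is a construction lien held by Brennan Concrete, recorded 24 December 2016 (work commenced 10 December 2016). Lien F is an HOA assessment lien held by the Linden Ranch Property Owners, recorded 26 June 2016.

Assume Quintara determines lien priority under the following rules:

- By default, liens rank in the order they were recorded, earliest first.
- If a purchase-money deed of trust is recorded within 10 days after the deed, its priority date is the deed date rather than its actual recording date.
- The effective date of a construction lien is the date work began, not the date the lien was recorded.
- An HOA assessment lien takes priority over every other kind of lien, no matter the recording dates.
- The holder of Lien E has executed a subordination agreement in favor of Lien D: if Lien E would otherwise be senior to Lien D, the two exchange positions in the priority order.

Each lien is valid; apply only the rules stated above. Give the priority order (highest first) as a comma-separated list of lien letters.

Adjusting effective dates: A is treated as recorded 3 April 2016, the work-commencement date; B was recorded within the 10-day window, so its effective date is the deed date 23 January 2018; E's effective date is 10 December 2016, when work began.
F, as an HOA assessment lien, has superpriority and ranks first.
Among the remaining liens, by effective date: C (28 January 2016), A (3 April 2016), E (10 December 2016), B (23 January 2018), D (28 October 2018).
E is senior to D before the subordination, so the two trade places.

F, C, A, D, B, E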